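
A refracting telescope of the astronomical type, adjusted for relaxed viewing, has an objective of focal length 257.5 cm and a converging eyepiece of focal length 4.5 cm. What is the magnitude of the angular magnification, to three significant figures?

57.2

|M| = f_obj/|f_eye| = 257.5/4.5 = 57.222.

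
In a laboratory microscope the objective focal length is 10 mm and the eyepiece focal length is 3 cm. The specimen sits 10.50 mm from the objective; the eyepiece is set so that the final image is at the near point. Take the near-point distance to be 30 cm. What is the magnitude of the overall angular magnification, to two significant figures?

Convert to cm: f_obj = 10 mm = 1 cm; d_o = 10.50 mm = 1.05 cm.
Objective: 1/d_i = 1/f_obj - 1/d_o = 1/1 - 1/1.05 = 0.04762 cm^-1, so d_i = 21.000 cm.
m_obj = -d_i/d_o = -21.000/1.05 = -20.000.
Eyepiece angular magnification (image at near point): M_eye = 1 + D/f_e = 1 + 30/3 = 11.000.
Overall M = m_obj x M_eye = (-20.000)(11.000) = -220.00.
|M| = 220.00.

220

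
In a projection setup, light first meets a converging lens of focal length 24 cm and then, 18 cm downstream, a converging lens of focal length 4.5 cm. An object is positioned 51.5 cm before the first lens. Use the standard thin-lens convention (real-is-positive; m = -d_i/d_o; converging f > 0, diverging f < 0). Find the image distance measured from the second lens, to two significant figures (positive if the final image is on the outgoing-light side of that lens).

First lens: d_i1 = 1/(1/24 - 1/51.5) = 44.945 cm.
This image would form 44.945 cm past lens 1, i.e. 26.945 cm beyond lens 2, so it is a virtual object for lens 2: d_o2 = 18 - 44.945 = -26.945 cm.
Second lens: d_i2 = 1/(1/4.5 - 1/(-26.945)) = 3.856 cm.

3.9 cm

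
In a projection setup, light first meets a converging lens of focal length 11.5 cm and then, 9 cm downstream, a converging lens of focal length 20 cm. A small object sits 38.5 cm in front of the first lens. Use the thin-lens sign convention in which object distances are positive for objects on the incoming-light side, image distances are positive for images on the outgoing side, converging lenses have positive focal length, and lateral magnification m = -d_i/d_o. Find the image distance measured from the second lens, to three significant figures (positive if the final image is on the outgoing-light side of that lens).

Applying the thin-lens equation to the first lens, 1/11.5 = 1/38.5 + 1/d_i1, which gives d_i1 = 16.398 cm.
Since 16.398 cm > 9 cm, the first image lies past the second lens and serves as a virtual object: d_o2 = L - d_i1 = -7.398 cm.
Applying the thin-lens equation again with f_2 = 20 cm and d_o2 = -7.398 cm gives d_i2 = 5.400 cm.

5.40 cm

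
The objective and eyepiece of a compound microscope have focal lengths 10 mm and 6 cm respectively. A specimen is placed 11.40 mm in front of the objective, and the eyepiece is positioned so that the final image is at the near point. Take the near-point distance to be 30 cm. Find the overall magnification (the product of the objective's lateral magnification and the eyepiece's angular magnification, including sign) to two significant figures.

Convert to cm: f_obj = 10 mm = 1 cm; d_o = 11.40 mm = 1.14 cm.
Objective: 1/d_i = 1/f_obj - 1/d_o = 1/1 - 1/1.14 = 0.12281 cm^-1, so d_i = 8.143 cm.
m_obj = -d_i/d_o = -8.143/1.14 = -7.143.
Eyepiece angular magnification (image at near point): M_eye = 1 + D/f_e = 1 + 30/6 = 6.000.
Overall M = m_obj x M_eye = (-7.143)(6.000) = -42.86.

-43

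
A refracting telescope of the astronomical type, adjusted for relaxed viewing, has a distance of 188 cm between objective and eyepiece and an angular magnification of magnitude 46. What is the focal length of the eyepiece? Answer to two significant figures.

4.0 cm

In normal adjustment the tube length equals f_obj + f_eye and |M| = f_obj/f_eye.
So f_obj = 46 f_eye and 46 f_eye + f_eye = 188 cm, giving f_eye = 188/47 = 4.000 cm and f_obj = 184.000 cm.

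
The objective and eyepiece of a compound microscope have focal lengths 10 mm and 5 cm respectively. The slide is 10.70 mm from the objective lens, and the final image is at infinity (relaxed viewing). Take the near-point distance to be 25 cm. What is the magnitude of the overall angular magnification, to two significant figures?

71

Convert to cm: f_obj = 10 mm = 1 cm; d_o = 10.70 mm = 1.07 cm.
Objective: 1/d_i = 1/f_obj - 1/d_o = 1/1 - 1/1.07 = 0.06542 cm^-1, so d_i = 15.286 cm.
m_obj = -d_i/d_o = -15.286/1.07 = -14.286.
Eyepiece angular magnification (image at infinity): M_eye = D/f_e = 25/5 = 5.000.
Overall M = m_obj x M_eye = (-14.286)(5.000) = -71.43.
|M| = 71.43.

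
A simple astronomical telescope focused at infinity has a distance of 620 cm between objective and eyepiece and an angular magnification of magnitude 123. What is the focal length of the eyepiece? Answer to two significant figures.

5.0 cm

In normal adjustment the tube length equals f_obj + f_eye and |M| = f_obj/f_eye.
So f_obj = 123 f_eye and 123 f_eye + f_eye = 620 cm, giving f_eye = 620/124 = 5.000 cm and f_obj = 615.000 cm.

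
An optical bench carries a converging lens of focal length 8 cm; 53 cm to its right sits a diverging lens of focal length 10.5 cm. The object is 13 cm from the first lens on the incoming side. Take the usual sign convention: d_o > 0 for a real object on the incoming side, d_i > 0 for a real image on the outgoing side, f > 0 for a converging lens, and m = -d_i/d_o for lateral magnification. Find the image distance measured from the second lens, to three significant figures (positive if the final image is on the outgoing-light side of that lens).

-7.92 cm

Applying the thin-lens equation to the first lens, 1/8 = 1/13 + 1/d_i1, which gives d_i1 = 20.800 cm.
The intermediate image is 20.800 cm to the right of lens 1, so d_o2 = L - d_i1 = 53 - 20.800 = 32.200 cm.
Applying the thin-lens equation again with f_2 = -10.5 cm and d_o2 = 32.200 cm gives d_i2 = -7.918 cm.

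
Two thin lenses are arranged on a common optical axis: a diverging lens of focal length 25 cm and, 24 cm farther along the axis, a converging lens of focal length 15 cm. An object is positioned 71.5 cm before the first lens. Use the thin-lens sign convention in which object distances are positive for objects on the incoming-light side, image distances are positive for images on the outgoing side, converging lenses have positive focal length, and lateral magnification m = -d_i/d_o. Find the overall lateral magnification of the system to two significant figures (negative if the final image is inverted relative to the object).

Lens 1: 1/d_i1 = 1/f_1 - 1/d_o1 = 1/(-25) - 1/71.5 = -0.05399 cm^-1, so d_i1 = -18.523 cm.
m_1 = -(-18.523)/71.5 = 0.2591.
With d_i1 < 0 the first image is virtual and lies on the object side; the object distance for lens 2 is d_o2 = 24 - (-18.523) = 42.523 cm.
Lens 2: 1/d_i2 = 1/f_2 - 1/d_o2 = 1/15 - 1/(42.523) = 0.04315 cm^-1, so d_i2 = 23.175 cm.
m_2 = -(23.175)/(42.523) = -0.5450.
The system's lateral magnification is m_1 m_2 = (0.2591)(-0.5450) = -0.1412.

-0.14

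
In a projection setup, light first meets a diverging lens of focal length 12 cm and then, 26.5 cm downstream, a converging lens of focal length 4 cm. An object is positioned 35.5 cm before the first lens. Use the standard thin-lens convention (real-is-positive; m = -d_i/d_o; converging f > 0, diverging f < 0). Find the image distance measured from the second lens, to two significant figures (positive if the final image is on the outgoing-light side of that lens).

Lens 1: 1/d_i1 = 1/f_1 - 1/d_o1 = 1/(-12) - 1/35.5 = -0.11150 cm^-1, so d_i1 = -8.968 cm.
The intermediate image is virtual, 8.968 cm to the left of lens 1, so d_o2 = L - d_i1 = 26.5 - (-8.968) = 35.468 cm.
Lens 2: 1/d_i2 = 1/f_2 - 1/d_o2 = 1/4 - 1/(35.468) = 0.22181 cm^-1, so d_i2 = 4.508 cm.

4.5 cm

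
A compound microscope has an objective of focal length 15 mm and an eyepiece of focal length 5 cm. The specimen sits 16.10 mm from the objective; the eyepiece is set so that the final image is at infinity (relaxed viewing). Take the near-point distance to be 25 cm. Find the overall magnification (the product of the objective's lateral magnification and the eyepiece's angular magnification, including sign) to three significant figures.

-68.2

Convert to cm: f_obj = 15 mm = 1.5 cm; d_o = 16.10 mm = 1.61 cm.
Objective: 1/d_i = 1/f_obj - 1/d_o = 1/1.5 - 1/1.61 = 0.04555 cm^-1, so d_i = 21.955 cm.
m_obj = -d_i/d_o = -21.955/1.61 = -13.636.
Eyepiece angular magnification (image at infinity): M_eye = D/f_e = 25/5 = 5.000.
Overall M = m_obj x M_eye = (-13.636)(5.000) = -68.18.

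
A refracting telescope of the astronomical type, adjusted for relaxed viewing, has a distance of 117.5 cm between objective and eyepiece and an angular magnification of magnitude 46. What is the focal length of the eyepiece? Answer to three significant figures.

2.50 cm

In normal adjustment the tube length equals f_obj + f_eye and |M| = f_obj/f_eye.
So f_obj = 46 f_eye and 46 f_eye + f_eye = 117.5 cm, giving f_eye = 117.5/47 = 2.500 cm and f_obj = 115.000 cm.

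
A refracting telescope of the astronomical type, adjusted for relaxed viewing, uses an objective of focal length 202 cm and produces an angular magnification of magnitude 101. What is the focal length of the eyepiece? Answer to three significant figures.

|M| = f_obj/f_eye, so f_eye = f_obj/|M| = 202/101.0 = 2.000 cm.

2.00 cm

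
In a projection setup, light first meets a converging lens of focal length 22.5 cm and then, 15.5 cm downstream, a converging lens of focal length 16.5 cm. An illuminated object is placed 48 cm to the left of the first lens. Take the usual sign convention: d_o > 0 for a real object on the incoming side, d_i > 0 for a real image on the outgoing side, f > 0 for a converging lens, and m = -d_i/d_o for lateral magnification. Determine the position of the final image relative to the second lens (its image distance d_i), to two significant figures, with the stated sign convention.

Lens 1: 1/d_i1 = 1/f_1 - 1/d_o1 = 1/22.5 - 1/48 = 0.02361 cm^-1, so d_i1 = 42.353 cm.
Since 42.353 cm > 15.5 cm, the first image lies past the second lens and serves as a virtual object: d_o2 = L - d_i1 = -26.853 cm.
Lens 2: 1/d_i2 = 1/f_2 - 1/d_o2 = 1/16.5 - 1/(-26.853) = 0.09785 cm^-1, so d_i2 = 10.220 cm.

10 cm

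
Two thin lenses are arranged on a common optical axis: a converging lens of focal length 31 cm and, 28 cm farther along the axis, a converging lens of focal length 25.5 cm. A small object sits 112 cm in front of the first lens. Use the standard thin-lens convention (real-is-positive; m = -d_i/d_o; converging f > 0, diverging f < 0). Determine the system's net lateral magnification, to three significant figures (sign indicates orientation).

-0.242

Lens 1: 1/d_i1 = 1/f_1 - 1/d_o1 = 1/31 - 1/112 = 0.02333 cm^-1, so d_i1 = 42.864 cm.
m_1 = -(42.864)/112 = -0.3827.
Since 42.864 cm > 28 cm, the first image lies past the second lens and serves as a virtual object: d_o2 = L - d_i1 = -14.864 cm.
Lens 2: 1/d_i2 = 1/f_2 - 1/d_o2 = 1/25.5 - 1/(-14.864) = 0.10649 cm^-1, so d_i2 = 9.390 cm.
m_2 = -(9.390)/(-14.864) = 0.6317.
The system's lateral magnification is m_1 m_2 = (-0.3827)(0.6317) = -0.2418.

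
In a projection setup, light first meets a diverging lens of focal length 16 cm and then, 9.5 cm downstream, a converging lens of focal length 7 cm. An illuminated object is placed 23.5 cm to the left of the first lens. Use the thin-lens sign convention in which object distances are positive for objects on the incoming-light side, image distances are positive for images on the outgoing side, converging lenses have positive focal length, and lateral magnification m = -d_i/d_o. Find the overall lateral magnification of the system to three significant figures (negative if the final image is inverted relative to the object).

-0.236

Lens 1: 1/d_i1 = 1/f_1 - 1/d_o1 = 1/(-16) - 1/23.5 = -0.10505 cm^-1, so d_i1 = -9.519 cm.
m_1 = -(-9.519)/23.5 = 0.4051.
With d_i1 < 0 the first image is virtual and lies on the object side; the object distance for lens 2 is d_o2 = 9.5 - (-9.519) = 19.019 cm.
Lens 2: 1/d_i2 = 1/f_2 - 1/d_o2 = 1/7 - 1/(19.019) = 0.09028 cm^-1, so d_i2 = 11.077 cm.
m_2 = -(11.077)/(19.019) = -0.5824.
Total m = m_1 x m_2 = (0.4051)(-0.5824) = -0.2359.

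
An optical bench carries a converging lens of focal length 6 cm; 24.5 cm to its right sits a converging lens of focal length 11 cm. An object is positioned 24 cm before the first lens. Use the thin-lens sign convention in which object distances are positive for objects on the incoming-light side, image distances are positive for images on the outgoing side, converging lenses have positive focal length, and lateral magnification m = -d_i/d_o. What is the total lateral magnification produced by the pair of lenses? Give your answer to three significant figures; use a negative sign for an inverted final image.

0.667

Applying the thin-lens equation to the first lens, 1/6 = 1/24 + 1/d_i1, which gives d_i1 = 8.000 cm.
Its lateral magnification is m_1 = -d_i1/d_o1 = -(8.000)/24 = -0.3333.
Object distance for lens 2: d_o2 = 24.5 - 8.000 = 16.500 cm.
Applying the thin-lens equation again with f_2 = 11 cm and d_o2 = 16.500 cm gives d_i2 = 33.000 cm.
m_2 = -(33.000)/(16.500) = -2.0000.
Total m = m_1 x m_2 = (-0.3333)(-2.0000) = 0.6667.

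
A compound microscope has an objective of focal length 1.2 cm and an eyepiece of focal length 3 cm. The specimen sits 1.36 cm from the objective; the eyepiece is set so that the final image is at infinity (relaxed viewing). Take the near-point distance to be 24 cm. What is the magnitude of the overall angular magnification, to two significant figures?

60

Objective: 1/d_i = 1/f_obj - 1/d_o = 1/1.2 - 1/1.36 = 0.09804 cm^-1, so d_i = 10.200 cm.
m_obj = -d_i/d_o = -10.200/1.36 = -7.500.
Eyepiece angular magnification (image at infinity): M_eye = D/f_e = 24/3 = 8.000.
Overall M = m_obj x M_eye = (-7.500)(8.000) = -60.00.
|M| = 60.00.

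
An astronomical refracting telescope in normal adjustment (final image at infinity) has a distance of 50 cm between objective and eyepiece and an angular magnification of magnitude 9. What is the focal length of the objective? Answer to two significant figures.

In normal adjustment the tube length equals f_obj + f_eye and |M| = f_obj/f_eye.
So f_obj = 9 f_eye and 9 f_eye + f_eye = 50 cm, giving f_eye = 50/10 = 5.000 cm and f_obj = 45.000 cm.

45 cm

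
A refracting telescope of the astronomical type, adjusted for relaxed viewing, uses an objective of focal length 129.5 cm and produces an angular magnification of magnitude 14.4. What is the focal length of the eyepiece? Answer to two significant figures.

|M| = f_obj/f_eye, so f_eye = f_obj/|M| = 129.5/14.4 = 8.993 cm.

9.0 cm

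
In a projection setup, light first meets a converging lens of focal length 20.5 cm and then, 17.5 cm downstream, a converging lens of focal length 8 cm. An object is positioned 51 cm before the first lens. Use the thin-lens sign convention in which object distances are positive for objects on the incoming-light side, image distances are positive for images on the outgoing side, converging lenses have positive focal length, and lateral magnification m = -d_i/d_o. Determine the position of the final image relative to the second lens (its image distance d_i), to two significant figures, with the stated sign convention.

Applying the thin-lens equation to the first lens, 1/20.5 = 1/51 + 1/d_i1, which gives d_i1 = 34.279 cm.
Since 34.279 cm > 17.5 cm, the first image lies past the second lens and serves as a virtual object: d_o2 = L - d_i1 = -16.779 cm.
Applying the thin-lens equation again with f_2 = 8 cm and d_o2 = -16.779 cm gives d_i2 = 5.417 cm.

5.4 cm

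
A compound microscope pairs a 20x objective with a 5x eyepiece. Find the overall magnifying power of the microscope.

100

The overall magnification of a compound microscope is the product of the objective and eyepiece magnifications:
M = M_obj x M_eye = 20 x 5 = 100.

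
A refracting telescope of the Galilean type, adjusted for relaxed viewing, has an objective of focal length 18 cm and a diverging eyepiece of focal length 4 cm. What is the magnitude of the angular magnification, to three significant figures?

|M| = f_obj/|f_eye| = 18/4 = 4.500.

4.50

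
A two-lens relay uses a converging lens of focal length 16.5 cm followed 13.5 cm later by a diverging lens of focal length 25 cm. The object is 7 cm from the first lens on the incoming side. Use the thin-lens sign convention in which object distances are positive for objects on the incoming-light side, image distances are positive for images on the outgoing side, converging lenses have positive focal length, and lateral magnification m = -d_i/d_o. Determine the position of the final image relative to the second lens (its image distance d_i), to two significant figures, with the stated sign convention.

Lens 1: 1/d_i1 = 1/f_1 - 1/d_o1 = 1/16.5 - 1/7 = -0.08225 cm^-1, so d_i1 = -12.158 cm.
With d_i1 < 0 the first image is virtual and lies on the object side; the object distance for lens 2 is d_o2 = 13.5 - (-12.158) = 25.658 cm.
Lens 2: 1/d_i2 = 1/f_2 - 1/d_o2 = 1/(-25) - 1/(25.658) = -0.07897 cm^-1, so d_i2 = -12.662 cm.

-13 cm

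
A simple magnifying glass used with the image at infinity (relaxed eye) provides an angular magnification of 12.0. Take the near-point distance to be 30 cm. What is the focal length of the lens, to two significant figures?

2.5 cm

For the image at infinity, M = D/f.
f = D/M = 30/12.0 = 2.500 cm.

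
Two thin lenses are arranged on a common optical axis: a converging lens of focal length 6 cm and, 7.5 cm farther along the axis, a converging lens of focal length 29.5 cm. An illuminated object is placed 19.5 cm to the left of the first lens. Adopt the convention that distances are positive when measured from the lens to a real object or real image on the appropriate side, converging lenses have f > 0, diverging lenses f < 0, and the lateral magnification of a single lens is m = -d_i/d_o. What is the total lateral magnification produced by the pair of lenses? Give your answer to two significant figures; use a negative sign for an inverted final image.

Lens 1: 1/d_i1 = 1/f_1 - 1/d_o1 = 1/6 - 1/19.5 = 0.11538 cm^-1, so d_i1 = 8.667 cm.
m_1 = -(8.667)/19.5 = -0.4444.
Since 8.667 cm > 7.5 cm, the first image lies past the second lens and serves as a virtual object: d_o2 = L - d_i1 = -1.167 cm.
Lens 2: 1/d_i2 = 1/f_2 - 1/d_o2 = 1/29.5 - 1/(-1.167) = 0.89104 cm^-1, so d_i2 = 1.122 cm.
m_2 = -(1.122)/(-1.167) = 0.9620.
The system's lateral magnification is m_1 m_2 = (-0.4444)(0.9620) = -0.4275.

-0.43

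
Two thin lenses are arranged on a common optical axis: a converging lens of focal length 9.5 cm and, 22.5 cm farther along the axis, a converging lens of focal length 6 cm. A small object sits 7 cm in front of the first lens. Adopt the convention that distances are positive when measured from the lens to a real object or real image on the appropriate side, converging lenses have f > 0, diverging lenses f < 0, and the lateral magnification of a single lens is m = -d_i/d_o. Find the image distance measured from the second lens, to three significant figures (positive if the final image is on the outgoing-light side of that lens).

6.84 cm

Applying the thin-lens equation to the first lens, 1/9.5 = 1/7 + 1/d_i1, which gives d_i1 = -26.600 cm.
With d_i1 < 0 the first image is virtual and lies on the object side; the object distance for lens 2 is d_o2 = 22.5 - (-26.600) = 49.100 cm.
Applying the thin-lens equation again with f_2 = 6 cm and d_o2 = 49.100 cm gives d_i2 = 6.835 cm.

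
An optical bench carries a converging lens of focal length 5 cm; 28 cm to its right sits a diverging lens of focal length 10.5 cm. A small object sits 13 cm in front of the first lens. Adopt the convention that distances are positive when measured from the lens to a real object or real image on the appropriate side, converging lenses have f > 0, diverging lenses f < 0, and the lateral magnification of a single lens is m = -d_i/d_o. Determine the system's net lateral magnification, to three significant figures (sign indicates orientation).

First lens: d_i1 = 1/(1/5 - 1/13) = 8.125 cm.
m_1 = -(8.125)/13 = -0.6250.
Object distance for lens 2: d_o2 = 28 - 8.125 = 19.875 cm.
Second lens: d_i2 = 1/(1/(-10.5) - 1/(19.875)) = -6.870 cm.
m_2 = -(-6.870)/(19.875) = 0.3457.
Total m = m_1 x m_2 = (-0.6250)(0.3457) = -0.2160.

-0.216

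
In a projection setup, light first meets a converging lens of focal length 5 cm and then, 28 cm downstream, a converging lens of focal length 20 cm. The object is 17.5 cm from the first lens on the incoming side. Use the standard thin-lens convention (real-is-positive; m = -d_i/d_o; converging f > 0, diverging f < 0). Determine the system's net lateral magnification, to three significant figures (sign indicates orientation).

Lens 1: 1/d_i1 = 1/f_1 - 1/d_o1 = 1/5 - 1/17.5 = 0.14286 cm^-1, so d_i1 = 7.000 cm.
m_1 = -(7.000)/17.5 = -0.4000.
Object distance for lens 2: d_o2 = 28 - 7.000 = 21.000 cm.
Lens 2: 1/d_i2 = 1/f_2 - 1/d_o2 = 1/20 - 1/(21.000) = 0.00238 cm^-1, so d_i2 = 420.000 cm.
m_2 = -(420.000)/(21.000) = -20.0000.
The system's lateral magnification is m_1 m_2 = (-0.4000)(-20.0000) = 8.0000.

8.00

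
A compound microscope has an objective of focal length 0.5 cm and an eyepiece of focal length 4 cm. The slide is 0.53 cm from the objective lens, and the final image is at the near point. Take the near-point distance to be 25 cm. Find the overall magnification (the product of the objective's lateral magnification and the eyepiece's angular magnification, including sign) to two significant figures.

Objective: 1/d_i = 1/f_obj - 1/d_o = 1/0.5 - 1/0.53 = 0.11321 cm^-1, so d_i = 8.833 cm.
m_obj = -d_i/d_o = -8.833/0.53 = -16.667.
Eyepiece angular magnification (image at near point): M_eye = 1 + D/f_e = 1 + 25/4 = 7.250.
Overall M = m_obj x M_eye = (-16.667)(7.250) = -120.83.

-120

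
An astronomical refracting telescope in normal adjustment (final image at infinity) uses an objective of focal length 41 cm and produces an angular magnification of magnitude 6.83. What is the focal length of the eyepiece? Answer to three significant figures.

6.00 cm

|M| = f_obj/f_eye, so f_eye = f_obj/|M| = 41/6.83 = 6.003 cm.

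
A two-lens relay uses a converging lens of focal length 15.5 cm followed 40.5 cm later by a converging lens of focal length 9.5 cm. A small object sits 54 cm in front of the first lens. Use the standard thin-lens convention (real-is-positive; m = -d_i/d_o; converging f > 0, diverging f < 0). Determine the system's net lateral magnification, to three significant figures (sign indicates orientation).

Lens 1: 1/d_i1 = 1/f_1 - 1/d_o1 = 1/15.5 - 1/54 = 0.04600 cm^-1, so d_i1 = 21.740 cm.
m_1 = -(21.740)/54 = -0.4026.
The intermediate image is 21.740 cm to the right of lens 1, so d_o2 = L - d_i1 = 40.5 - 21.740 = 18.760 cm.
Lens 2: 1/d_i2 = 1/f_2 - 1/d_o2 = 1/9.5 - 1/(18.760) = 0.05196 cm^-1, so d_i2 = 19.246 cm.
m_2 = -(19.246)/(18.760) = -1.0259.
Total m = m_1 x m_2 = (-0.4026)(-1.0259) = 0.4130.

0.413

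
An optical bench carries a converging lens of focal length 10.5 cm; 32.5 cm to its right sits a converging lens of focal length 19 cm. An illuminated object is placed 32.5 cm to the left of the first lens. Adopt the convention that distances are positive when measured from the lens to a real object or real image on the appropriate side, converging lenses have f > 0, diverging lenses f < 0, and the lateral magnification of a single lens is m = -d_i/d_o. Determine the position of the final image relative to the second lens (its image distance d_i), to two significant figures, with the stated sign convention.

Lens 1: 1/d_i1 = 1/f_1 - 1/d_o1 = 1/10.5 - 1/32.5 = 0.06447 cm^-1, so d_i1 = 15.511 cm.
The intermediate image is 15.511 cm to the right of lens 1, so d_o2 = L - d_i1 = 32.5 - 15.511 = 16.989 cm.
Lens 2: 1/d_i2 = 1/f_2 - 1/d_o2 = 1/19 - 1/(16.989) = -0.00623 cm^-1, so d_i2 = -160.480 cm.

-160 cm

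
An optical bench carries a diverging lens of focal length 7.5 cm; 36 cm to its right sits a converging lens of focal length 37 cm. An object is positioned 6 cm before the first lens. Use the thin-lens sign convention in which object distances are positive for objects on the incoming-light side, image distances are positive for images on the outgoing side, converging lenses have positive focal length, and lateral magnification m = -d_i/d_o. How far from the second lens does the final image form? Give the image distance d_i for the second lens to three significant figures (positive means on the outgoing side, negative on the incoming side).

624 cm

First lens: d_i1 = 1/(1/(-7.5) - 1/6) = -3.333 cm.
The intermediate image is virtual, 3.333 cm to the left of lens 1, so d_o2 = L - d_i1 = 36 - (-3.333) = 39.333 cm.
Second lens: d_i2 = 1/(1/37 - 1/(39.333)) = 623.714 cm.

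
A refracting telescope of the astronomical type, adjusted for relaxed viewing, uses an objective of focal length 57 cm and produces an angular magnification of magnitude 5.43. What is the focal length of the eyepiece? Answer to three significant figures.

10.5 cm

|M| = f_obj/f_eye, so f_eye = f_obj/|M| = 57/5.43 = 10.497 cm.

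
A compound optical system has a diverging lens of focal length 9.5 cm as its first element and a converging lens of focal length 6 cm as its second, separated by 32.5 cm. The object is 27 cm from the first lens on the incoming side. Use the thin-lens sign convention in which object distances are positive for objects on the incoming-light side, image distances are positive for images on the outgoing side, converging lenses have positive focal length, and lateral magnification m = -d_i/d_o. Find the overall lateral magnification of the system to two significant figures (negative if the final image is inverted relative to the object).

Applying the thin-lens equation to the first lens, 1/(-9.5) = 1/27 + 1/d_i1, which gives d_i1 = -7.027 cm.
Its lateral magnification is m_1 = -d_i1/d_o1 = -(-7.027)/27 = 0.2603.
With d_i1 < 0 the first image is virtual and lies on the object side; the object distance for lens 2 is d_o2 = 32.5 - (-7.027) = 39.527 cm.
Applying the thin-lens equation again with f_2 = 6 cm and d_o2 = 39.527 cm gives d_i2 = 7.074 cm.
m_2 = -(7.074)/(39.527) = -0.1790.
Overall magnification: m = m_1 m_2 = -0.0466.

-0.047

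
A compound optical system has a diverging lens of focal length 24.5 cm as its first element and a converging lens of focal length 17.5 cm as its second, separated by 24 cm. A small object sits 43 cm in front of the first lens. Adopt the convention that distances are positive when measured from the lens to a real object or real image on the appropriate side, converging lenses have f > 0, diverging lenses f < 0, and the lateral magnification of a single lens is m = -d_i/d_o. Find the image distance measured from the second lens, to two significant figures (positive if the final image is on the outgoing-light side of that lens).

31 cm

First lens: d_i1 = 1/(1/(-24.5) - 1/43) = -15.607 cm.
The intermediate image is virtual, 15.607 cm to the left of lens 1, so d_o2 = L - d_i1 = 24 - (-15.607) = 39.607 cm.
Second lens: d_i2 = 1/(1/17.5 - 1/(39.607)) = 31.353 cm.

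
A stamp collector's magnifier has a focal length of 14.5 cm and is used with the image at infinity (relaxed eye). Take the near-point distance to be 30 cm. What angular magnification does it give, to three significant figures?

2.07

M = D/f = 30/14.5 = 2.069.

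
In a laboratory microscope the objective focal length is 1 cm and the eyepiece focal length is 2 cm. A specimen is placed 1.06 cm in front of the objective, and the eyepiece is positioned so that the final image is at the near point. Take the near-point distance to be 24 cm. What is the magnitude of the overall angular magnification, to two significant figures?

220

Objective: 1/d_i = 1/f_obj - 1/d_o = 1/1 - 1/1.06 = 0.05660 cm^-1, so d_i = 17.667 cm.
m_obj = -d_i/d_o = -17.667/1.06 = -16.667.
Eyepiece angular magnification (image at near point): M_eye = 1 + D/f_e = 1 + 24/2 = 13.000.
Overall M = m_obj x M_eye = (-16.667)(13.000) = -216.67.
|M| = 216.67.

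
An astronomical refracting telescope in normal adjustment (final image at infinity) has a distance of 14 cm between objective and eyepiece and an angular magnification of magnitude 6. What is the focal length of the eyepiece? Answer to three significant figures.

In normal adjustment the tube length equals f_obj + f_eye and |M| = f_obj/f_eye.
So f_obj = 6 f_eye and 6 f_eye + f_eye = 14 cm, giving f_eye = 14/7 = 2.000 cm and f_obj = 12.000 cm.

2.00 cm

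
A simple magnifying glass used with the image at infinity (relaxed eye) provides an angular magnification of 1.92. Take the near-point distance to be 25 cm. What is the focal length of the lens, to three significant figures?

For the image at infinity, M = D/f.
f = D/M = 25/1.92 = 13.021 cm.

13.0 cm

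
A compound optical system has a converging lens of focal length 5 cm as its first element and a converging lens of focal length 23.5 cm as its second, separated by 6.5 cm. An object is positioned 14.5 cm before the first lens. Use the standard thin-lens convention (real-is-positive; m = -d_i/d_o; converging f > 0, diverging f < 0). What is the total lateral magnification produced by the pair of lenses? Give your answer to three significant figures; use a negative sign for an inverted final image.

-0.502

Lens 1: 1/d_i1 = 1/f_1 - 1/d_o1 = 1/5 - 1/14.5 = 0.13103 cm^-1, so d_i1 = 7.632 cm.
m_1 = -(7.632)/14.5 = -0.5263.
This image would form 7.632 cm past lens 1, i.e. 1.132 cm beyond lens 2, so it is a virtual object for lens 2: d_o2 = 6.5 - 7.632 = -1.132 cm.
Lens 2: 1/d_i2 = 1/f_2 - 1/d_o2 = 1/23.5 - 1/(-1.132) = 0.92627 cm^-1, so d_i2 = 1.080 cm.
m_2 = -(1.080)/(-1.132) = 0.9541.
Total m = m_1 x m_2 = (-0.5263)(0.9541) = -0.5021.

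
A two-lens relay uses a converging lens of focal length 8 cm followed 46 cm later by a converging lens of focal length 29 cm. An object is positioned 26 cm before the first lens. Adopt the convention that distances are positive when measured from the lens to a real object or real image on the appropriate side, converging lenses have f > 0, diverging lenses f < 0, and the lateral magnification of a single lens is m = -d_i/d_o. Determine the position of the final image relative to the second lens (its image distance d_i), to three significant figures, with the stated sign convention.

183 cm

Applying the thin-lens equation to the first lens, 1/8 = 1/26 + 1/d_i1, which gives d_i1 = 11.556 cm.
That image sits 34.444 cm in front of the second lens, so d_o2 = 34.444 cm.
Applying the thin-lens equation again with f_2 = 29 cm and d_o2 = 34.444 cm gives d_i2 = 183.469 cm.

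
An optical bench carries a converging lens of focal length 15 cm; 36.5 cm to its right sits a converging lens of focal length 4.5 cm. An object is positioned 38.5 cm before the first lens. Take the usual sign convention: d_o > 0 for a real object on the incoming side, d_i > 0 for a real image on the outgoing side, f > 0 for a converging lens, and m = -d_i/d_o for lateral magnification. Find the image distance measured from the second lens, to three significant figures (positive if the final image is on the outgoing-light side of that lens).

First lens: d_i1 = 1/(1/15 - 1/38.5) = 24.574 cm.
That image sits 11.926 cm in front of the second lens, so d_o2 = 11.926 cm.
Second lens: d_i2 = 1/(1/4.5 - 1/(11.926)) = 7.227 cm.

7.23 cm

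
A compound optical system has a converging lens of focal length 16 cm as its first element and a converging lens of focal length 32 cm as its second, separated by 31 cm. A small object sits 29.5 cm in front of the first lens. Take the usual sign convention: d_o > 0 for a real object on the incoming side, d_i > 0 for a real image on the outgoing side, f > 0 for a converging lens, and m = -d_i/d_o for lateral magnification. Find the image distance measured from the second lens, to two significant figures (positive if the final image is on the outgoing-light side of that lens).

3.5 cm

Lens 1: 1/d_i1 = 1/f_1 - 1/d_o1 = 1/16 - 1/29.5 = 0.02860 cm^-1, so d_i1 = 34.963 cm.
This image would form 34.963 cm past lens 1, i.e. 3.963 cm beyond lens 2, so it is a virtual object for lens 2: d_o2 = 31 - 34.963 = -3.963 cm.
Lens 2: 1/d_i2 = 1/f_2 - 1/d_o2 = 1/32 - 1/(-3.963) = 0.28359 cm^-1, so d_i2 = 3.526 cm.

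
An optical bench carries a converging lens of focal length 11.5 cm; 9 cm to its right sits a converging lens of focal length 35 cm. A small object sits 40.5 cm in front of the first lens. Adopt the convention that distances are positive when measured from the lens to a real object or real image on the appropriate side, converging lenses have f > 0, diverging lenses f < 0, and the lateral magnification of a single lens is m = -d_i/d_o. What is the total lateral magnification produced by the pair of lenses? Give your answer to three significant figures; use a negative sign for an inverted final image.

Lens 1: 1/d_i1 = 1/f_1 - 1/d_o1 = 1/11.5 - 1/40.5 = 0.06227 cm^-1, so d_i1 = 16.060 cm.
m_1 = -(16.060)/40.5 = -0.3966.
Since 16.060 cm > 9 cm, the first image lies past the second lens and serves as a virtual object: d_o2 = L - d_i1 = -7.060 cm.
Lens 2: 1/d_i2 = 1/f_2 - 1/d_o2 = 1/35 - 1/(-7.060) = 0.17021 cm^-1, so d_i2 = 5.875 cm.
m_2 = -(5.875)/(-7.060) = 0.8321.
Overall magnification: m = m_1 m_2 = -0.3300.

-0.330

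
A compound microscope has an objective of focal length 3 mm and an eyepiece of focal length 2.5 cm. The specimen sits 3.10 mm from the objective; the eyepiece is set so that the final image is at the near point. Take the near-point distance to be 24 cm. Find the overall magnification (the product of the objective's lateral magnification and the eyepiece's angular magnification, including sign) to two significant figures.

-320

Convert to cm: f_obj = 3 mm = 0.3 cm; d_o = 3.10 mm = 0.31 cm.
Objective: 1/d_i = 1/f_obj - 1/d_o = 1/0.3 - 1/0.31 = 0.10753 cm^-1, so d_i = 9.300 cm.
m_obj = -d_i/d_o = -9.300/0.31 = -30.000.
Eyepiece angular magnification (image at near point): M_eye = 1 + D/f_e = 1 + 24/2.5 = 10.600.
Overall M = m_obj x M_eye = (-30.000)(10.600) = -318.00.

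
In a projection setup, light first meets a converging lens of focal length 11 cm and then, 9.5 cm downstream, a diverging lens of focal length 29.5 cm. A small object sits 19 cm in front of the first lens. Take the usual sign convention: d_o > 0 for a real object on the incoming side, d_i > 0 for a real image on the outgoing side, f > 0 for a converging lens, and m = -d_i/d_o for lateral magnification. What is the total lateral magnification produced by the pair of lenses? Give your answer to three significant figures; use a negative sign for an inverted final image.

Applying the thin-lens equation to the first lens, 1/11 = 1/19 + 1/d_i1, which gives d_i1 = 26.125 cm.
Its lateral magnification is m_1 = -d_i1/d_o1 = -(26.125)/19 = -1.3750.
Since 26.125 cm > 9.5 cm, the first image lies past the second lens and serves as a virtual object: d_o2 = L - d_i1 = -16.625 cm.
Applying the thin-lens equation again with f_2 = -29.5 cm and d_o2 = -16.625 cm gives d_i2 = 38.092 cm.
m_2 = -(38.092)/(-16.625) = 2.2913.
The system's lateral magnification is m_1 m_2 = (-1.3750)(2.2913) = -3.1505.

-3.15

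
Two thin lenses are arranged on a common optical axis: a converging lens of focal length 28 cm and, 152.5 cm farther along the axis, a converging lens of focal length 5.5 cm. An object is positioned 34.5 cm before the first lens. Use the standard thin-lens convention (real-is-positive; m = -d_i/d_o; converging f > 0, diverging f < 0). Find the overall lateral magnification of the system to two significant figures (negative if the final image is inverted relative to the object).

-15

First lens: d_i1 = 1/(1/28 - 1/34.5) = 148.615 cm.
m_1 = -(148.615)/34.5 = -4.3077.
That image sits 3.885 cm in front of the second lens, so d_o2 = 3.885 cm.
Second lens: d_i2 = 1/(1/5.5 - 1/(3.885)) = -13.226 cm.
m_2 = -(-13.226)/(3.885) = 3.4048.
Overall magnification: m = m_1 m_2 = -14.6667.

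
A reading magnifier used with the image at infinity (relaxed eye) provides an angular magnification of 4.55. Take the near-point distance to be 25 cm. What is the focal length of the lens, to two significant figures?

5.5 cm

For the image at infinity, M = D/f.
f = D/M = 25/4.55 = 5.495 cm.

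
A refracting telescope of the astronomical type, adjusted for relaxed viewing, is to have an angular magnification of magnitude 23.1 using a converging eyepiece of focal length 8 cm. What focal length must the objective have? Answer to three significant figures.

185 cm

|M| = f_obj/|f_eye|, so f_obj = |M| x |f_eye| = 23.1 x 8 = 184.800 cm.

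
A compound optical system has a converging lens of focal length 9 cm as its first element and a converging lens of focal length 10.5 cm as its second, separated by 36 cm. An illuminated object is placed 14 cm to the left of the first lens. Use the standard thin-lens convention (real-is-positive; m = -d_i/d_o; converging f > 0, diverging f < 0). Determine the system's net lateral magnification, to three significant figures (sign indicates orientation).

63.0

First lens: d_i1 = 1/(1/9 - 1/14) = 25.200 cm.
m_1 = -(25.200)/14 = -1.8000.
That image sits 10.800 cm in front of the second lens, so d_o2 = 10.800 cm.
Second lens: d_i2 = 1/(1/10.5 - 1/(10.800)) = 378.000 cm.
m_2 = -(378.000)/(10.800) = -35.0000.
Overall magnification: m = m_1 m_2 = 63.0000.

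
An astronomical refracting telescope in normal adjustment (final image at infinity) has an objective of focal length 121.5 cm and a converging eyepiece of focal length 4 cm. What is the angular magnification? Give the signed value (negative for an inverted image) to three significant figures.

M = -f_obj/f_eye = -121.5/(4) = -30.375.

-30.4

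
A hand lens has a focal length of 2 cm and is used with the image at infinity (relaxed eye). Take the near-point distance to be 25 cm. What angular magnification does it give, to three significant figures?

12.5

M = D/f = 25/2 = 12.500.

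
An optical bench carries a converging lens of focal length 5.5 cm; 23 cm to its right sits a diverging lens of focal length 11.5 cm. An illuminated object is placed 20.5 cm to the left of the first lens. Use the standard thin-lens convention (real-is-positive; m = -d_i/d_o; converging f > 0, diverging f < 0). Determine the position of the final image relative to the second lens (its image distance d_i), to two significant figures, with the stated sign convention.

-6.6 cm

First lens: d_i1 = 1/(1/5.5 - 1/20.5) = 7.517 cm.
That image sits 15.483 cm in front of the second lens, so d_o2 = 15.483 cm.
Second lens: d_i2 = 1/(1/(-11.5) - 1/(15.483)) = -6.599 cm.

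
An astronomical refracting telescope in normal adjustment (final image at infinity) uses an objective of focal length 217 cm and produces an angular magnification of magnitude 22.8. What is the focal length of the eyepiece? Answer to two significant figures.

9.5 cm

|M| = f_obj/f_eye, so f_eye = f_obj/|M| = 217/22.8 = 9.518 cm.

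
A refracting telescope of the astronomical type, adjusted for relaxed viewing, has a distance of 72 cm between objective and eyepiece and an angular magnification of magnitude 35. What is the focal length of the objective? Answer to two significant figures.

70 cm

In normal adjustment the tube length equals f_obj + f_eye and |M| = f_obj/f_eye.
So f_obj = 35 f_eye and 35 f_eye + f_eye = 72 cm, giving f_eye = 72/36 = 2.000 cm and f_obj = 70.000 cm.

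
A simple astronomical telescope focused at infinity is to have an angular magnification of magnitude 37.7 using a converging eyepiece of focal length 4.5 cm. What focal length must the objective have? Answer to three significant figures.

170 cm

|M| = f_obj/|f_eye|, so f_obj = |M| x |f_eye| = 37.7 x 4.5 = 169.650 cm.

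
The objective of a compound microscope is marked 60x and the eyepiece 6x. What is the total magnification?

The overall magnification of a compound microscope is the product of the objective and eyepiece magnifications:
M = M_obj x M_eye = 60 x 6 = 360.

360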